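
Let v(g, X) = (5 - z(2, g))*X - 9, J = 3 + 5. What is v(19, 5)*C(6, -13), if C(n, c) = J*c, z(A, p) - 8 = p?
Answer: 12376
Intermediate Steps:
z(A, p) = 8 + p
J = 8
C(n, c) = 8*c
v(g, X) = -9 + X*(-3 - g) (v(g, X) = (5 - (8 + g))*X - 9 = (5 + (-8 - g))*X - 9 = (-3 - g)*X - 9 = X*(-3 - g) - 9 = -9 + X*(-3 - g))
v(19, 5)*C(6, -13) = (-9 + 5*5 - 1*5*(8 + 19))*(8*(-13)) = (-9 + 25 - 1*5*27)*(-104) = (-9 + 25 - 135)*(-104) = -119*(-104) = 12376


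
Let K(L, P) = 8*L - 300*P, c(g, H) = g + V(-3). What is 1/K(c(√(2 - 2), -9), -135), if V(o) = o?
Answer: 1/40476 ≈ 2.4706e-5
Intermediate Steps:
c(g, H) = -3 + g (c(g, H) = g - 3 = -3 + g)
K(L, P) = -300*P + 8*L
1/K(c(√(2 - 2), -9), -135) = 1/(-300*(-135) + 8*(-3 + √(2 - 2))) = 1/(40500 + 8*(-3 + √0)) = 1/(40500 + 8*(-3 + 0)) = 1/(40500 + 8*(-3)) = 1/(40500 - 24) = 1/40476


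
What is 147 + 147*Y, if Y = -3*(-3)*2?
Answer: 2793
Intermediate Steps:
Y = 18 (Y = 9*2 = 18)
147 + 147*Y = 147 + 147*18 = 147 + 2646 = 2793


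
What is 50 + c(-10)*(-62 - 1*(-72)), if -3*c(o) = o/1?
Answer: 250/3 ≈ 83.333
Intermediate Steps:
c(o) = -o/3 (c(o) = -o/(3*1) = -o/3)
50 + c(-10)*(-62 - 1*(-72)) = 50 + (-⅓*(-10))*(-62 - 1*(-72)) = 50 + 10*(-62 + 72)/3 = 50 + (10/3)*10 = 50 + 100/3 = 250/3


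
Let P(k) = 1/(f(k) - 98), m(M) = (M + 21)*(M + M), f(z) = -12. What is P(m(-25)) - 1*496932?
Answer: -54662521/110 ≈ -4.9693e+5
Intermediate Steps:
m(M) = 2*M*(21 + M) (m(M) = (21 + M)*(2*M) = 2*M*(21 + M))
P(k) = -1/110 (P(k) = 1/(-12 - 98) = 1/(-110) = -1/110)
P(m(-25)) - 1*496932 = -1/110 - 1*496932 = -1/110 - 496932 = -54662521/110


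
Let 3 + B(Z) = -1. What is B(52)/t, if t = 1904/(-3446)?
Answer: 1723/238 ≈ 7.2395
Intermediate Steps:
t = -952/1723 (t = 1904*(-1/3446) = -952/1723 ≈ -0.55252)
B(Z) = -4 (B(Z) = -3 - 1 = -4)
B(52)/t = -4/(-952/1723) = -4*(-1723/952) = 1723/238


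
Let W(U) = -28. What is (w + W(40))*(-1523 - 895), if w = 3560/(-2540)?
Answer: 9028812/127 ≈ 71093.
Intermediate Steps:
w = -178/127 (w = 3560*(-1/2540) = -178/127 ≈ -1.4016)
(w + W(40))*(-1523 - 895) = (-178/127 - 28)*(-1523 - 895) = -3734/127*(-2418) = 9028812/127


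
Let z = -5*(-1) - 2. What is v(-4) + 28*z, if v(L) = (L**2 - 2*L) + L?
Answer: 104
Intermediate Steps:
v(L) = L**2 - L
z = 3 (z = -5*(-1) - 2 = 5 - 2 = 3)
v(-4) + 28*z = -4*(-1 - 4) + 28*3 = -4*(-5) + 84 = 20 + 84 = 104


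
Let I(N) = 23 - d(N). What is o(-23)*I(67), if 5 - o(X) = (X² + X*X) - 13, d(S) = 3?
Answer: -20800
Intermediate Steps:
o(X) = 18 - 2*X² (o(X) = 5 - ((X² + X*X) - 13) = 5 - ((X² + X²) - 13) = 5 - (2*X² - 13) = 5 - (-13 + 2*X²) = 5 + (13 - 2*X²) = 18 - 2*X²)
I(N) = 20 (I(N) = 23 - 1*3 = 23 - 3 = 20)
o(-23)*I(67) = (18 - 2*(-23)²)*20 = (18 - 2*529)*20 = (18 - 1058)*20 = -1040*20 = -20800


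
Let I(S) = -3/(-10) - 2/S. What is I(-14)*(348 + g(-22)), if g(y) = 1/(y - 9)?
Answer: 1541/10 ≈ 154.10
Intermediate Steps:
g(y) = 1/(-9 + y)
I(S) = 3/10 - 2/S (I(S) = -3*(-⅒) - 2/S = 3/10 - 2/S)
I(-14)*(348 + g(-22)) = (3/10 - 2/(-14))*(348 + 1/(-9 - 22)) = (3/10 - 2*(-1/14))*(348 + 1/(-31)) = (3/10 + ⅐)*(348 - 1/31) = (31/70)*(10787/31) = 1541/10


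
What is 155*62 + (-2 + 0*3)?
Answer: 9608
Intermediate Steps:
155*62 + (-2 + 0*3) = 9610 + (-2 + 0) = 9610 - 2 = 9608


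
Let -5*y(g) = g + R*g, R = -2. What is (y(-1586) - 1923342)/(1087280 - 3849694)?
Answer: 4809148/6906035 ≈ 0.69637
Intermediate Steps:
y(g) = g/5 (y(g) = -(g - 2*g)/5 = -(-1)*g/5 = g/5)
(y(-1586) - 1923342)/(1087280 - 3849694) = ((⅕)*(-1586) - 1923342)/(1087280 - 3849694) = (-1586/5 - 1923342)/(-2762414) = -9618296/5*(-1/2762414) = 4809148/6906035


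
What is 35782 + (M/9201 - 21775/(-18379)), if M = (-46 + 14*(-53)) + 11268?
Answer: 6051314478673/169105179 ≈ 35784.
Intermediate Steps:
M = 10480 (M = (-46 - 742) + 11268 = -788 + 11268 = 10480)
35782 + (M/9201 - 21775/(-18379)) = 35782 + (10480/9201 - 21775/(-18379)) = 35782 + (10480*(1/9201) - 21775*(-1/18379)) = 35782 + (10480/9201 + 21775/18379) = 35782 + 392963695/169105179 = 6051314478673/169105179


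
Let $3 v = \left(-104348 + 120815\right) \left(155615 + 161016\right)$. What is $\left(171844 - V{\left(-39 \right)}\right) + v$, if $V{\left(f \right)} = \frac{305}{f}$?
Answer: $\frac{67788217022}{39} \approx 1.7382 \cdot 10^{9}$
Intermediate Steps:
$v = 1737987559$ ($v = \frac{\left(-104348 + 120815\right) \left(155615 + 161016\right)}{3} = \frac{16467 \cdot 316631}{3} = \frac{1}{3} \cdot 5213962677 = 1737987559$)
$\left(171844 - V{\left(-39 \right)}\right) + v = \left(171844 - \frac{305}{-39}\right) + 1737987559 = \left(171844 - 305 \left(- \frac{1}{39}\right)\right) + 1737987559 = \left(171844 - - \frac{305}{39}\right) + 1737987559 = \left(171844 + \frac{305}{39}\right) + 1737987559 = \frac{6702221}{39} + 1737987559 = \frac{67788217022}{39}$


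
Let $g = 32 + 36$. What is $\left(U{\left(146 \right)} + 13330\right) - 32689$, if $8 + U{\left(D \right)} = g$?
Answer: $-19299$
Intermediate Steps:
$g = 68$
$U{\left(D \right)} = 60$ ($U{\left(D \right)} = -8 + 68 = 60$)
$\left(U{\left(146 \right)} + 13330\right) - 32689 = \left(60 + 13330\right) - 32689 = 13390 - 32689 = -19299$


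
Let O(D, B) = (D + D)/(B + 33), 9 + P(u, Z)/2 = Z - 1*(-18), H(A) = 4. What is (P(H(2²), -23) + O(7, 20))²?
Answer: 2160900/2809 ≈ 769.28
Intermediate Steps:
P(u, Z) = 18 + 2*Z (P(u, Z) = -18 + 2*(Z - 1*(-18)) = -18 + 2*(Z + 18) = -18 + 2*(18 + Z) = -18 + (36 + 2*Z) = 18 + 2*Z)
O(D, B) = 2*D/(33 + B) (O(D, B) = (2*D)/(33 + B) = 2*D/(33 + B))
(P(H(2²), -23) + O(7, 20))² = ((18 + 2*(-23)) + 2*7/(33 + 20))² = ((18 - 46) + 2*7/53)² = (-28 + 2*7*(1/53))² = (-28 + 14/53)² = (-1470/53)² = 2160900/2809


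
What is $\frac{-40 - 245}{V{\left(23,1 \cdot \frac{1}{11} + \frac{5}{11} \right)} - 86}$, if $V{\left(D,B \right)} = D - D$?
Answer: $\frac{285}{86} \approx 3.314$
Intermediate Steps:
$V{\left(D,B \right)} = 0$
$\frac{-40 - 245}{V{\left(23,1 \cdot \frac{1}{11} + \frac{5}{11} \right)} - 86} = \frac{-40 - 245}{0 - 86} = \frac{1}{-86} \left(-285\right) = \left(- \frac{1}{86}\right) \left(-285\right) = \frac{285}{86}$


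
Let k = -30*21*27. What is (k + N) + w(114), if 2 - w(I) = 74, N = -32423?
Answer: -49505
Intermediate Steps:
k = -17010 (k = -630*27 = -17010)
w(I) = -72 (w(I) = 2 - 1*74 = 2 - 74 = -72)
(k + N) + w(114) = (-17010 - 32423) - 72 = -49433 - 72 = -49505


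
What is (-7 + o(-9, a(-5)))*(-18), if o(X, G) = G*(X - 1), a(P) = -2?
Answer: -234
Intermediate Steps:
o(X, G) = G*(-1 + X)
(-7 + o(-9, a(-5)))*(-18) = (-7 - 2*(-1 - 9))*(-18) = (-7 - 2*(-10))*(-18) = (-7 + 20)*(-18) = 13*(-18) = -234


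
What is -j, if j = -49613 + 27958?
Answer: 21655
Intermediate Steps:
j = -21655
-j = -1*(-21655) = 21655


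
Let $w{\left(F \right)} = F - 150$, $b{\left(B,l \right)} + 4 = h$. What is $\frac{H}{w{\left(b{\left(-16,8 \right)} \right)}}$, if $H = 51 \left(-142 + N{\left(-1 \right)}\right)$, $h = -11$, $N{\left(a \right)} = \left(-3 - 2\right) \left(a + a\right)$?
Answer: $\frac{204}{5} \approx 40.8$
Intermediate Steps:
$N{\left(a \right)} = - 10 a$ ($N{\left(a \right)} = - 5 \cdot 2 a = - 10 a$)
$b{\left(B,l \right)} = -15$ ($b{\left(B,l \right)} = -4 - 11 = -15$)
$w{\left(F \right)} = -150 + F$
$H = -6732$ ($H = 51 \left(-142 - -10\right) = 51 \left(-142 + 10\right) = 51 \left(-132\right) = -6732$)
$\frac{H}{w{\left(b{\left(-16,8 \right)} \right)}} = - \frac{6732}{-150 - 15} = - \frac{6732}{-165} = \left(-6732\right) \left(- \frac{1}{165}\right) = \frac{204}{5}$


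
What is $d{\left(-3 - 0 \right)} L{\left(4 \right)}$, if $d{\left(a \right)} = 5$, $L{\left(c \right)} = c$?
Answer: $20$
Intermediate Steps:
$d{\left(-3 - 0 \right)} L{\left(4 \right)} = 5 \cdot 4 = 20$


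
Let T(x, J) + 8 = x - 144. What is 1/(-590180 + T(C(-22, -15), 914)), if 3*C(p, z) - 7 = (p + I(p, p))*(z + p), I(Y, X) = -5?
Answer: -3/1769990 ≈ -1.6949e-6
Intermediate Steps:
C(p, z) = 7/3 + (-5 + p)*(p + z)/3 (C(p, z) = 7/3 + ((p - 5)*(z + p))/3 = 7/3 + ((-5 + p)*(p + z))/3 = 7/3 + (-5 + p)*(p + z)/3)
T(x, J) = -152 + x (T(x, J) = -8 + (x - 144) = -8 + (-144 + x) = -152 + x)
1/(-590180 + T(C(-22, -15), 914)) = 1/(-590180 + (-152 + (7/3 - 5/3*(-22) - 5/3*(-15) + (⅓)*(-22)² + (⅓)*(-22)*(-15)))) = 1/(-590180 + (-152 + (7/3 + 110/3 + 25 + (⅓)*484 + 110))) = 1/(-590180 + (-152 + (7/3 + 110/3 + 25 + 484/3 + 110))) = 1/(-590180 + (-152 + 1006/3)) = 1/(-590180 + 550/3) = 1/(-1769990/3) = -3/1769990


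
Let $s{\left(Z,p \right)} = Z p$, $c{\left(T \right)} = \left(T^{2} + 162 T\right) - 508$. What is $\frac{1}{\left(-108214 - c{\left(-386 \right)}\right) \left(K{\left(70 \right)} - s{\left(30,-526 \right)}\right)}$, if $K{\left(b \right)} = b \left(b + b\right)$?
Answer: $- \frac{1}{4966868600} \approx -2.0133 \cdot 10^{-10}$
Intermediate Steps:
$c{\left(T \right)} = -508 + T^{2} + 162 T$
$K{\left(b \right)} = 2 b^{2}$ ($K{\left(b \right)} = b 2 b = 2 b^{2}$)
$\frac{1}{\left(-108214 - c{\left(-386 \right)}\right) \left(K{\left(70 \right)} - s{\left(30,-526 \right)}\right)} = \frac{1}{\left(-108214 - \left(-508 + \left(-386\right)^{2} + 162 \left(-386\right)\right)\right) \left(2 \cdot 70^{2} - 30 \left(-526\right)\right)} = \frac{1}{\left(-108214 - \left(-508 + 148996 - 62532\right)\right) \left(2 \cdot 4900 - -15780\right)} = \frac{1}{\left(-108214 - 85956\right) \left(9800 + 15780\right)} = \frac{1}{\left(-108214 - 85956\right) 25580} = \frac{1}{-194170} \cdot \frac{1}{25580} = \left(- \frac{1}{194170}\right) \frac{1}{25580} = - \frac{1}{4966868600}$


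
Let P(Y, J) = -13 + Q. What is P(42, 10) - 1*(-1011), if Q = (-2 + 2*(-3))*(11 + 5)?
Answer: 870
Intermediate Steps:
Q = -128 (Q = (-2 - 6)*16 = -8*16 = -128)
P(Y, J) = -141 (P(Y, J) = -13 - 128 = -141)
P(42, 10) - 1*(-1011) = -141 - 1*(-1011) = -141 + 1011 = 870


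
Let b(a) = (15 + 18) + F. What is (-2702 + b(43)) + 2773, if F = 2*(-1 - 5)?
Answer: 92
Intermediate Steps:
F = -12 (F = 2*(-6) = -12)
b(a) = 21 (b(a) = (15 + 18) - 12 = 33 - 12 = 21)
(-2702 + b(43)) + 2773 = (-2702 + 21) + 2773 = -2681 + 2773 = 92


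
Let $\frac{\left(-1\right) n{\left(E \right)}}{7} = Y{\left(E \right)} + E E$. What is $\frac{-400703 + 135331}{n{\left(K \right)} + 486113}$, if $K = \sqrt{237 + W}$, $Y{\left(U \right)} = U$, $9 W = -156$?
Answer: $- \frac{1157334528216}{2113319186203} - \frac{5572812 \sqrt{1977}}{2113319186203} \approx -0.54776$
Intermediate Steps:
$W = - \frac{52}{3}$ ($W = \frac{1}{9} \left(-156\right) = - \frac{52}{3} \approx -17.333$)
$K = \frac{\sqrt{1977}}{3}$ ($K = \sqrt{237 - \frac{52}{3}} = \sqrt{\frac{659}{3}} = \frac{\sqrt{1977}}{3} \approx 14.821$)
$n{\left(E \right)} = - 7 E - 7 E^{2}$ ($n{\left(E \right)} = - 7 \left(E + E E\right) = - 7 \left(E + E^{2}\right) = - 7 E - 7 E^{2}$)
$\frac{-400703 + 135331}{n{\left(K \right)} + 486113} = \frac{-400703 + 135331}{7 \frac{\sqrt{1977}}{3} \left(-1 - \frac{\sqrt{1977}}{3}\right) + 486113} = - \frac{265372}{7 \frac{\sqrt{1977}}{3} \left(-1 - \frac{\sqrt{1977}}{3}\right) + 486113} = - \frac{265372}{\frac{7 \sqrt{1977} \left(-1 - \frac{\sqrt{1977}}{3}\right)}{3} + 486113} = - \frac{265372}{486113 + \frac{7 \sqrt{1977} \left(-1 - \frac{\sqrt{1977}}{3}\right)}{3}}$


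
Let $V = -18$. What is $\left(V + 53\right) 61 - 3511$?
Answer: $-1376$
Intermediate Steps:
$\left(V + 53\right) 61 - 3511 = \left(-18 + 53\right) 61 - 3511 = 35 \cdot 61 - 3511 = 2135 - 3511 = -1376$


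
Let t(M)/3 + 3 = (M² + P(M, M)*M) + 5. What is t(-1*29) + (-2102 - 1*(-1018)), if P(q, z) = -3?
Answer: 1706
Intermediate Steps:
t(M) = 6 - 9*M + 3*M² (t(M) = -9 + 3*((M² - 3*M) + 5) = -9 + 3*(5 + M² - 3*M) = -9 + (15 - 9*M + 3*M²) = 6 - 9*M + 3*M²)
t(-1*29) + (-2102 - 1*(-1018)) = (6 - (-9)*29 + 3*(-1*29)²) + (-2102 - 1*(-1018)) = (6 - 9*(-29) + 3*(-29)²) + (-2102 + 1018) = (6 + 261 + 3*841) - 1084 = (6 + 261 + 2523) - 1084 = 2790 - 1084 = 1706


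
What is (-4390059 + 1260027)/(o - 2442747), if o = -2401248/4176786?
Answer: 2178912306192/1700472312065 ≈ 1.2814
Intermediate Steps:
o = -400208/696131 (o = -2401248*1/4176786 = -400208/696131 ≈ -0.57490)
(-4390059 + 1260027)/(o - 2442747) = (-4390059 + 1260027)/(-400208/696131 - 2442747) = -3130032/(-1700472312065/696131) = -3130032*(-696131/1700472312065) = 2178912306192/1700472312065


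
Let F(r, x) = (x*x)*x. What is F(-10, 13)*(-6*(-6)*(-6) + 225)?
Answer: 19773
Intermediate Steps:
F(r, x) = x³ (F(r, x) = x²*x = x³)
F(-10, 13)*(-6*(-6)*(-6) + 225) = 13³*(-6*(-6)*(-6) + 225) = 2197*(36*(-6) + 225) = 2197*(-216 + 225) = 2197*9 = 19773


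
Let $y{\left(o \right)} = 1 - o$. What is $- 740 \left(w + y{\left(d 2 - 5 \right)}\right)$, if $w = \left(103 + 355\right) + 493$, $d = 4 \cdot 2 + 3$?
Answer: $-691900$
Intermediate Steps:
$d = 11$ ($d = 8 + 3 = 11$)
$w = 951$ ($w = 458 + 493 = 951$)
$- 740 \left(w + y{\left(d 2 - 5 \right)}\right) = - 740 \left(951 + \left(1 - \left(11 \cdot 2 - 5\right)\right)\right) = - 740 \left(951 + \left(1 - \left(22 - 5\right)\right)\right) = - 740 \left(951 + \left(1 - 17\right)\right) = - 740 \left(951 - 16\right) = \left(-740\right) 935 = -691900$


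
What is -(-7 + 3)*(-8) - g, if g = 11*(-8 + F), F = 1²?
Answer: 45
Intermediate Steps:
F = 1
g = -77 (g = 11*(-8 + 1) = 11*(-7) = -77)
-(-7 + 3)*(-8) - g = -(-7 + 3)*(-8) - 1*(-77) = -(-4)*(-8) + 77 = -1*32 + 77 = -32 + 77 = 45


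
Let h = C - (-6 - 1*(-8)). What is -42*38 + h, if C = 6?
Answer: -1592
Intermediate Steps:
h = 4 (h = 6 - (-6 - 1*(-8)) = 6 - (-6 + 8) = 6 - 1*2 = 6 - 2 = 4)
-42*38 + h = -42*38 + 4 = -1596 + 4 = -1592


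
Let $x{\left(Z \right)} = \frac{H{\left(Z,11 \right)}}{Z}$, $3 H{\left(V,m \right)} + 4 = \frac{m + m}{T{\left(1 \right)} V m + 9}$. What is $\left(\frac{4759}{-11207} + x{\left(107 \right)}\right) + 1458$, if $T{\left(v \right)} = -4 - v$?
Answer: $\frac{5135139442555}{3523099762} \approx 1457.6$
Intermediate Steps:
$H{\left(V,m \right)} = - \frac{4}{3} + \frac{2 m}{3 \left(9 - 5 V m\right)}$ ($H{\left(V,m \right)} = - \frac{4}{3} + \frac{\left(m + m\right) \frac{1}{\left(-4 - 1\right) V m + 9}}{3} = - \frac{4}{3} + \frac{2 m \frac{1}{\left(-4 - 1\right) V m + 9}}{3} = - \frac{4}{3} + \frac{2 m \frac{1}{- 5 V m + 9}}{3} = - \frac{4}{3} + \frac{2 m \frac{1}{9 - 5 V m}}{3} = - \frac{4}{3} + \frac{2 m}{3 \left(9 - 5 V m\right)}$)
$x{\left(Z \right)} = \frac{2 \left(7 - 110 Z\right)}{3 Z \left(-9 + 55 Z\right)}$ ($x{\left(Z \right)} = \frac{\frac{2}{3} \frac{1}{-9 + 5 Z 11} \left(18 - 11 - 10 Z 11\right)}{Z} = \frac{\frac{2}{3} \frac{1}{-9 + 55 Z} \left(18 - 11 - 110 Z\right)}{Z} = \frac{\frac{2}{3} \frac{1}{-9 + 55 Z} \left(7 - 110 Z\right)}{Z} = \frac{2 \left(7 - 110 Z\right)}{3 Z \left(-9 + 55 Z\right)}$)
$\left(\frac{4759}{-11207} + x{\left(107 \right)}\right) + 1458 = \left(\frac{4759}{-11207} + \frac{2 \left(7 - 11770\right)}{3 \cdot 107 \left(-9 + 55 \cdot 107\right)}\right) + 1458 = \left(4759 \left(- \frac{1}{11207}\right) + \frac{2}{3} \cdot \frac{1}{107} \frac{1}{-9 + 5885} \left(7 - 11770\right)\right) + 1458 = \left(- \frac{4759}{11207} + \frac{2}{3} \cdot \frac{1}{107} \cdot \frac{1}{5876} \left(-11763\right)\right) + 1458 = \left(- \frac{4759}{11207} - \frac{3921}{314366}\right) + 1458 = - \frac{1540010441}{3523099762} + 1458 = \frac{5135139442555}{3523099762}$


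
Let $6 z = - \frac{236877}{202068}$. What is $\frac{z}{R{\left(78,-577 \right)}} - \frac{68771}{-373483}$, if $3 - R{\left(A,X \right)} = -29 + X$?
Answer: $\frac{16896347801107}{91921196743992} \approx 0.18381$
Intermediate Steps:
$R{\left(A,X \right)} = 32 - X$ ($R{\left(A,X \right)} = 3 - \left(-29 + X\right) = 32 - X$)
$z = - \frac{78959}{404136}$ ($z = \frac{\left(-236877\right) \frac{1}{202068}}{6} = \frac{1}{6} \left(- \frac{78959}{67356}\right) = - \frac{78959}{404136} \approx -0.19538$)
$\frac{z}{R{\left(78,-577 \right)}} - \frac{68771}{-373483} = - \frac{78959}{404136 \left(32 - -577\right)} - \frac{68771}{-373483} = - \frac{78959}{404136 \left(32 + 577\right)} - - \frac{68771}{373483} = - \frac{78959}{404136 \cdot 609} + \frac{68771}{373483} = \left(- \frac{78959}{404136}\right) \frac{1}{609} + \frac{68771}{373483} = - \frac{78959}{246118824} + \frac{68771}{373483} = \frac{16896347801107}{91921196743992}$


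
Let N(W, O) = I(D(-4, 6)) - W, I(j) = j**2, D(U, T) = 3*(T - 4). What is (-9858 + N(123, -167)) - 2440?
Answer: -12385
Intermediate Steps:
D(U, T) = -12 + 3*T (D(U, T) = 3*(-4 + T) = -12 + 3*T)
N(W, O) = 36 - W (N(W, O) = (-12 + 3*6)**2 - W = (-12 + 18)**2 - W = 6**2 - W = 36 - W)
(-9858 + N(123, -167)) - 2440 = (-9858 + (36 - 1*123)) - 2440 = (-9858 + (36 - 123)) - 2440 = (-9858 - 87) - 2440 = -9945 - 2440 = -12385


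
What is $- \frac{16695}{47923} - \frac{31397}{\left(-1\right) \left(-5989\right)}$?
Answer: $- \frac{1604624786}{287010847} \approx -5.5908$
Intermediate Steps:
$- \frac{16695}{47923} - \frac{31397}{\left(-1\right) \left(-5989\right)} = \left(-16695\right) \frac{1}{47923} - \frac{31397}{5989} = - \frac{16695}{47923} - \frac{31397}{5989} = - \frac{1604624786}{287010847}$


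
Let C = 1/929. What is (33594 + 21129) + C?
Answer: 50837668/929 ≈ 54723.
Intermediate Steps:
C = 1/929 ≈ 0.0010764
(33594 + 21129) + C = (33594 + 21129) + 1/929 = 54723 + 1/929 = 50837668/929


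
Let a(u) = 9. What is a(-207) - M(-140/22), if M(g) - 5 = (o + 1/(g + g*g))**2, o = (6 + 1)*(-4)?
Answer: -13276411761/17056900 ≈ -778.36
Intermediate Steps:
o = -28 (o = 7*(-4) = -28)
M(g) = 5 + (-28 + 1/(g + g**2))**2 (M(g) = 5 + (-28 + 1/(g + g*g))**2 = 5 + (-28 + 1/(g + g**2))**2)
a(-207) - M(-140/22) = 9 - (5 + (1 - (-3920)/22 - 28*(-140/22)**2)**2/((-140/22)**2*(1 - 140/22)**2)) = 9 - (5 + (1 - (-3920)/22 - 28*(-140*1/22)**2)**2/((-140*1/22)**2*(1 - 140*1/22)**2)) = 9 - (5 + (1 - 28*(-70/11) - 28*(-70/11)**2)**2/((-70/11)**2*(1 - 70/11)**2)) = 9 - (5 + 121*(1 + 1960/11 - 28*4900/121)**2/(4900*(-59/11)**2)) = 9 - (5 + (121/4900)*(121/3481)*(1 + 1960/11 - 137200/121)**2) = 9 - (5 + (121/4900)*(121/3481)*(-115519/121)**2) = 9 - (5 + (121/4900)*(121/3481)*(13344639361/14641)) = 9 - (5 + 13344639361/17056900) = 9 - 1*13429923861/17056900 = 9 - 13429923861/17056900 = -13276411761/17056900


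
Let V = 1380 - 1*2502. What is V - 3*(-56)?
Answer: -954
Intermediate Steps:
V = -1122 (V = 1380 - 2502 = -1122)
V - 3*(-56) = -1122 - 3*(-56) = -1122 - 1*(-168) = -1122 + 168 = -954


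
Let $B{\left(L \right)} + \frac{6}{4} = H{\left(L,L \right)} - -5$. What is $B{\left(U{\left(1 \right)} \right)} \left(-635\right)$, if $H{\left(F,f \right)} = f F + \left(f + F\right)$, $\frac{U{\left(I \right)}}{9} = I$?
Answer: $- \frac{130175}{2} \approx -65088.0$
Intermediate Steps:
$U{\left(I \right)} = 9 I$
$H{\left(F,f \right)} = F + f + F f$ ($H{\left(F,f \right)} = F f + \left(F + f\right) = F + f + F f$)
$B{\left(L \right)} = \frac{7}{2} + L^{2} + 2 L$ ($B{\left(L \right)} = - \frac{3}{2} - \left(-5 - 2 L - L L\right) = - \frac{3}{2} + \left(\left(L + L + L^{2}\right) + 5\right) = - \frac{3}{2} + \left(\left(L^{2} + 2 L\right) + 5\right) = - \frac{3}{2} + \left(5 + L^{2} + 2 L\right) = \frac{7}{2} + L^{2} + 2 L$)
$B{\left(U{\left(1 \right)} \right)} \left(-635\right) = \left(\frac{7}{2} + \left(9 \cdot 1\right)^{2} + 2 \cdot 9 \cdot 1\right) \left(-635\right) = \left(\frac{7}{2} + 9^{2} + 2 \cdot 9\right) \left(-635\right) = \left(\frac{7}{2} + 81 + 18\right) \left(-635\right) = \frac{205}{2} \left(-635\right) = - \frac{130175}{2}$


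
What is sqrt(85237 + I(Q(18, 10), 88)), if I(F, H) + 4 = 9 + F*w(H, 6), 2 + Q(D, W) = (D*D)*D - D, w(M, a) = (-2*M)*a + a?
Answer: I*sqrt(6017358) ≈ 2453.0*I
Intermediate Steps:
w(M, a) = a - 2*M*a (w(M, a) = -2*M*a + a = a - 2*M*a)
Q(D, W) = -2 + D**3 - D (Q(D, W) = -2 + ((D*D)*D - D) = -2 + (D**2*D - D) = -2 + (D**3 - D) = -2 + D**3 - D)
I(F, H) = 5 + F*(6 - 12*H) (I(F, H) = -4 + (9 + F*(6*(1 - 2*H))) = -4 + (9 + F*(6 - 12*H)) = 5 + F*(6 - 12*H))
sqrt(85237 + I(Q(18, 10), 88)) = sqrt(85237 + (5 - 6*(-2 + 18**3 - 1*18)*(-1 + 2*88))) = sqrt(85237 + (5 - 6*(-2 + 5832 - 18)*(-1 + 176))) = sqrt(85237 + (5 - 6*5812*175)) = sqrt(85237 + (5 - 6102600)) = sqrt(85237 - 6102595) = sqrt(-6017358) = I*sqrt(6017358)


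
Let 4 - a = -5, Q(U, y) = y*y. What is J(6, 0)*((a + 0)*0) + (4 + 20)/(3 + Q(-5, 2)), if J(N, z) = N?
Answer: 24/7 ≈ 3.4286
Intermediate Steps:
Q(U, y) = y²
a = 9 (a = 4 - 1*(-5) = 4 + 5 = 9)
J(6, 0)*((a + 0)*0) + (4 + 20)/(3 + Q(-5, 2)) = 6*((9 + 0)*0) + (4 + 20)/(3 + 2²) = 6*(9*0) + 24/(3 + 4) = 6*0 + 24/7 = 0 + 24*(⅐) = 0 + 24/7 = 24/7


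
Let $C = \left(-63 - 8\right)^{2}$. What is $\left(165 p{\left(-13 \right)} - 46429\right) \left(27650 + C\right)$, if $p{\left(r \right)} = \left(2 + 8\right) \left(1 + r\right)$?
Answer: $-2165092239$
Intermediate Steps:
$C = 5041$ ($C = \left(-71\right)^{2} = 5041$)
$p{\left(r \right)} = 10 + 10 r$ ($p{\left(r \right)} = 10 \left(1 + r\right) = 10 + 10 r$)
$\left(165 p{\left(-13 \right)} - 46429\right) \left(27650 + C\right) = \left(165 \left(10 + 10 \left(-13\right)\right) - 46429\right) \left(27650 + 5041\right) = \left(165 \left(10 - 130\right) - 46429\right) 32691 = \left(165 \left(-120\right) - 46429\right) 32691 = \left(-19800 - 46429\right) 32691 = \left(-66229\right) 32691 = -2165092239$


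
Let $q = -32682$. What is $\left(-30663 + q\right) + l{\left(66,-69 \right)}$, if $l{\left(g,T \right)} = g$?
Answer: $-63279$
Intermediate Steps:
$\left(-30663 + q\right) + l{\left(66,-69 \right)} = \left(-30663 - 32682\right) + 66 = -63345 + 66 = -63279$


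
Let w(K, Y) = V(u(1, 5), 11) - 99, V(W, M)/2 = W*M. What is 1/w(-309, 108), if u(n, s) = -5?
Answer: -1/209 ≈ -0.0047847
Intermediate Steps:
V(W, M) = 2*M*W (V(W, M) = 2*(W*M) = 2*(M*W) = 2*M*W)
w(K, Y) = -209 (w(K, Y) = 2*11*(-5) - 99 = -110 - 99 = -209)
1/w(-309, 108) = 1/(-209) = -1/209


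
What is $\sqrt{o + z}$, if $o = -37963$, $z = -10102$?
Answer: $i \sqrt{48065} \approx 219.24 i$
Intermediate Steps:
$\sqrt{o + z} = \sqrt{-37963 - 10102} = \sqrt{-48065} = i \sqrt{48065}$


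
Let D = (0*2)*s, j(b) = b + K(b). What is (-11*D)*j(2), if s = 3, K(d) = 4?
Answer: 0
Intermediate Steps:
j(b) = 4 + b (j(b) = b + 4 = 4 + b)
D = 0 (D = (0*2)*3 = 0*3 = 0)
(-11*D)*j(2) = (-11*0)*(4 + 2) = 0*6 = 0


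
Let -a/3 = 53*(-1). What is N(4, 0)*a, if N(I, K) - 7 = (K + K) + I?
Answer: 1749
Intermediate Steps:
a = 159 (a = -159*(-1) = -3*(-53) = 159)
N(I, K) = 7 + I + 2*K (N(I, K) = 7 + ((K + K) + I) = 7 + (2*K + I) = 7 + (I + 2*K) = 7 + I + 2*K)
N(4, 0)*a = (7 + 4 + 2*0)*159 = (7 + 4 + 0)*159 = 11*159 = 1749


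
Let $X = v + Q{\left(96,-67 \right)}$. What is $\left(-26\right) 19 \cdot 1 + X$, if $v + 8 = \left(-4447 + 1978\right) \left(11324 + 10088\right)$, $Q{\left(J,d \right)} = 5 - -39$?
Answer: $-52866686$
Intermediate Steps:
$Q{\left(J,d \right)} = 44$ ($Q{\left(J,d \right)} = 5 + 39 = 44$)
$v = -52866236$ ($v = -8 + \left(-4447 + 1978\right) \left(11324 + 10088\right) = -8 - 52866228 = -52866236$)
$X = -52866192$ ($X = -52866236 + 44 = -52866192$)
$\left(-26\right) 19 \cdot 1 + X = \left(-26\right) 19 \cdot 1 - 52866192 = \left(-494\right) 1 - 52866192 = -494 - 52866192 = -52866686$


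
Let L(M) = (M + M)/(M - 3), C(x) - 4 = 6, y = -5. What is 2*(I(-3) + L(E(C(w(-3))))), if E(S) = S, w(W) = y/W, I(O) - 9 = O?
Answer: 124/7 ≈ 17.714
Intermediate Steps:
I(O) = 9 + O
w(W) = -5/W
C(x) = 10 (C(x) = 4 + 6 = 10)
L(M) = 2*M/(-3 + M) (L(M) = (2*M)/(-3 + M) = 2*M/(-3 + M))
2*(I(-3) + L(E(C(w(-3))))) = 2*((9 - 3) + 2*10/(-3 + 10)) = 2*(6 + 2*10/7) = 2*(6 + 2*10*(⅐)) = 2*(6 + 20/7) = 2*(62/7) = 124/7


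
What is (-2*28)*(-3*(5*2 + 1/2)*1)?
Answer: 1764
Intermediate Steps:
(-2*28)*(-3*(5*2 + 1/2)*1) = -56*(-3*(10 + ½)) = -56*(-3*21/2) = -(-1764) = -56*(-63/2) = 1764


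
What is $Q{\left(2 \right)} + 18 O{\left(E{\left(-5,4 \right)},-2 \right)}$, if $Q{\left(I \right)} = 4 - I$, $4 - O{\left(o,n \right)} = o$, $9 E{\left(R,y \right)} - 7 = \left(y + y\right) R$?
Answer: $140$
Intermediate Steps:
$E{\left(R,y \right)} = \frac{7}{9} + \frac{2 R y}{9}$ ($E{\left(R,y \right)} = \frac{7}{9} + \frac{\left(y + y\right) R}{9} = \frac{7}{9} + \frac{2 y R}{9} = \frac{7}{9} + \frac{2 R y}{9}$)
$O{\left(o,n \right)} = 4 - o$
$Q{\left(2 \right)} + 18 O{\left(E{\left(-5,4 \right)},-2 \right)} = \left(4 - 2\right) + 18 \left(4 - \left(\frac{7}{9} + \frac{2}{9} \left(-5\right) 4\right)\right) = \left(4 - 2\right) + 18 \left(4 - \left(\frac{7}{9} - \frac{40}{9}\right)\right) = 2 + 18 \left(4 - - \frac{11}{3}\right) = 2 + 18 \left(4 + \frac{11}{3}\right) = 2 + 18 \cdot \frac{23}{3} = 2 + 138 = 140$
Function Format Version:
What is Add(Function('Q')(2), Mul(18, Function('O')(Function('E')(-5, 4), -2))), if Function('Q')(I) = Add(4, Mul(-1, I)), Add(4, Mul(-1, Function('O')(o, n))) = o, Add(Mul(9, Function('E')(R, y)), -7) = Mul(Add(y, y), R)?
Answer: 140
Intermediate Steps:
Function('E')(R, y) = Add(Rational(7, 9), Mul(Rational(2, 9), R, y)) (Function('E')(R, y) = Add(Rational(7, 9), Mul(Rational(1, 9), Mul(Add(y, y), R))) = Add(Rational(7, 9), Mul(Rational(1, 9), Mul(Mul(2, y), R))) = Add(Rational(7, 9), Mul(Rational(1, 9), Mul(2, R, y))) = Add(Rational(7, 9), Mul(Rational(2, 9), R, y)))
Function('O')(o, n) = Add(4, Mul(-1, o))
Add(Function('Q')(2), Mul(18, Function('O')(Function('E')(-5, 4), -2))) = Add(Add(4, Mul(-1, 2)), Mul(18, Add(4, Mul(-1, Add(Rational(7, 9), Mul(Rational(2, 9), -5, 4)))))) = Add(Add(4, -2), Mul(18, Add(4, Mul(-1, Add(Rational(7, 9), Rational(-40, 9)))))) = Add(2, Mul(18, Add(4, Mul(-1, Rational(-11, 3))))) = Add(2, Mul(18, Add(4, Rational(11, 3)))) = Add(2, Mul(18, Rational(23, 3))) = Add(2, 138) = 140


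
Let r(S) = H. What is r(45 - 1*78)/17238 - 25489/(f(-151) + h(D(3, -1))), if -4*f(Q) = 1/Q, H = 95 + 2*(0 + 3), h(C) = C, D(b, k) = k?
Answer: 88461735877/3464838 ≈ 25531.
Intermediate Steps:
H = 101 (H = 95 + 2*3 = 95 + 6 = 101)
r(S) = 101
f(Q) = -1/(4*Q)
r(45 - 1*78)/17238 - 25489/(f(-151) + h(D(3, -1))) = 101/17238 - 25489/(-¼/(-151) - 1) = 101*(1/17238) - 25489/(-¼*(-1/151) - 1) = 101/17238 - 25489/(1/604 - 1) = 101/17238 - 25489/(-603/604) = 101/17238 - 25489*(-604/603) = 101/17238 + 15395356/603 = 88461735877/3464838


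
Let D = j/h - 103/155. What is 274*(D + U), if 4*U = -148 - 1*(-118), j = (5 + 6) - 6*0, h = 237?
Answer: -81711869/36735 ≈ -2224.4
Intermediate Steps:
j = 11 (j = 11 + 0 = 11)
U = -15/2 (U = (-148 - 1*(-118))/4 = (-148 + 118)/4 = (1/4)*(-30) = -15/2 ≈ -7.5000)
D = -22706/36735 (D = 11/237 - 103/155 = -22706/36735 ≈ -0.61810)
274*(D + U) = 274*(-22706/36735 - 15/2) = 274*(-596437/73470) = -81711869/36735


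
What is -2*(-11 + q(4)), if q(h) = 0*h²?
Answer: 22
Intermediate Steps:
q(h) = 0
-2*(-11 + q(4)) = -2*(-11 + 0) = -2*(-11) = 22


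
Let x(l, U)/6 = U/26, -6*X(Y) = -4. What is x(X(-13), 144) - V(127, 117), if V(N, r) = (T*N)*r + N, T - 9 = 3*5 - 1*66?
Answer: 8111795/13 ≈ 6.2398e+5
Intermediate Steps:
X(Y) = 2/3 (X(Y) = -1/6*(-4) = 2/3)
T = -42 (T = 9 + (3*5 - 1*66) = 9 + (15 - 66) = 9 - 51 = -42)
V(N, r) = N - 42*N*r (V(N, r) = (-42*N)*r + N = -42*N*r + N = N - 42*N*r)
x(l, U) = 3*U/13 (x(l, U) = 6*(U/26) = 3*U/13)
x(X(-13), 144) - V(127, 117) = (3/13)*144 - 127*(1 - 42*117) = 432/13 - 127*(1 - 4914) = 432/13 - 127*(-4913) = 432/13 - 1*(-623951) = 432/13 + 623951 = 8111795/13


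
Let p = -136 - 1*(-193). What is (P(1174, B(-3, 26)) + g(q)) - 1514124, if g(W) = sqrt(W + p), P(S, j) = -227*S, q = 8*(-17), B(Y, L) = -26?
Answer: -1780622 + I*sqrt(79) ≈ -1.7806e+6 + 8.8882*I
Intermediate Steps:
p = 57 (p = -136 + 193 = 57)
q = -136
g(W) = sqrt(57 + W) (g(W) = sqrt(W + 57) = sqrt(57 + W))
(P(1174, B(-3, 26)) + g(q)) - 1514124 = (-227*1174 + sqrt(57 - 136)) - 1514124 = (-266498 + sqrt(-79)) - 1514124 = (-266498 + I*sqrt(79)) - 1514124 = -1780622 + I*sqrt(79)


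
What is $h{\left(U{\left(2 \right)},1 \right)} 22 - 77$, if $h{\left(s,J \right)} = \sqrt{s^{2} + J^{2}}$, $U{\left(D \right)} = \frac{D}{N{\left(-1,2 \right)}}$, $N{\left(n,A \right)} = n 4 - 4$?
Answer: $-77 + \frac{11 \sqrt{17}}{2} \approx -54.323$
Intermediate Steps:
$N{\left(n,A \right)} = -4 + 4 n$ ($N{\left(n,A \right)} = 4 n - 4 = -4 + 4 n$)
$U{\left(D \right)} = - \frac{D}{8}$ ($U{\left(D \right)} = \frac{D}{-4 + 4 \left(-1\right)} = \frac{D}{-4 - 4} = \frac{D}{-8} = D \left(- \frac{1}{8}\right) = - \frac{D}{8}$)
$h{\left(s,J \right)} = \sqrt{J^{2} + s^{2}}$
$h{\left(U{\left(2 \right)},1 \right)} 22 - 77 = \sqrt{1^{2} + \left(\left(- \frac{1}{8}\right) 2\right)^{2}} \cdot 22 - 77 = \sqrt{1 + \left(- \frac{1}{4}\right)^{2}} \cdot 22 - 77 = \sqrt{1 + \frac{1}{16}} \cdot 22 - 77 = \sqrt{\frac{17}{16}} \cdot 22 - 77 = \frac{\sqrt{17}}{4} \cdot 22 - 77 = \frac{11 \sqrt{17}}{2} - 77 = -77 + \frac{11 \sqrt{17}}{2}$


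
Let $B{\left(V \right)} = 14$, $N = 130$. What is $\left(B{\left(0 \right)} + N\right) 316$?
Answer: $45504$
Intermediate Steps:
$\left(B{\left(0 \right)} + N\right) 316 = \left(14 + 130\right) 316 = 144 \cdot 316 = 45504$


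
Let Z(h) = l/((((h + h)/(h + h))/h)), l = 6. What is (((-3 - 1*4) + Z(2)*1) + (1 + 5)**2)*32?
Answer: 1312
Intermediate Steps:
Z(h) = 6*h (Z(h) = 6/((((h + h)/(h + h))/h)) = 6/((((2*h)/((2*h)))/h)) = 6/((((2*h)*(1/(2*h)))/h)) = 6/((1/h)) = 6/(1/h) = 6*h)
(((-3 - 1*4) + Z(2)*1) + (1 + 5)**2)*32 = (((-3 - 1*4) + (6*2)*1) + (1 + 5)**2)*32 = (((-3 - 4) + 12*1) + 6**2)*32 = ((-7 + 12) + 36)*32 = (5 + 36)*32 = 41*32 = 1312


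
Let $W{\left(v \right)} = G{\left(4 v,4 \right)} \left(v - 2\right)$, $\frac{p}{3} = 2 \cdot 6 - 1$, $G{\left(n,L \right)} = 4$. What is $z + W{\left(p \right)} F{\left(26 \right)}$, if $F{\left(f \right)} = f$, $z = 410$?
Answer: $3634$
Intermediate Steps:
$p = 33$ ($p = 3 \left(2 \cdot 6 - 1\right) = 3 \left(12 - 1\right) = 3 \cdot 11 = 33$)
$W{\left(v \right)} = -8 + 4 v$ ($W{\left(v \right)} = 4 \left(v - 2\right) = 4 \left(-2 + v\right) = -8 + 4 v$)
$z + W{\left(p \right)} F{\left(26 \right)} = 410 + \left(-8 + 4 \cdot 33\right) 26 = 410 + \left(-8 + 132\right) 26 = 410 + 124 \cdot 26 = 410 + 3224 = 3634$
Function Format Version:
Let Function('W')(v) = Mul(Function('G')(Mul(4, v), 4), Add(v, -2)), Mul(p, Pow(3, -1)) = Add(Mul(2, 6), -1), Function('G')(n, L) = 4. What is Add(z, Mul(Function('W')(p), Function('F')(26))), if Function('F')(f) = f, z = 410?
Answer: 3634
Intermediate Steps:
p = 33 (p = Mul(3, Add(Mul(2, 6), -1)) = Mul(3, Add(12, -1)) = Mul(3, 11) = 33)
Function('W')(v) = Add(-8, Mul(4, v)) (Function('W')(v) = Mul(4, Add(v, -2)) = Mul(4, Add(-2, v)) = Add(-8, Mul(4, v)))
Add(z, Mul(Function('W')(p), Function('F')(26))) = Add(410, Mul(Add(-8, Mul(4, 33)), 26)) = Add(410, Mul(Add(-8, 132), 26)) = Add(410, Mul(124, 26)) = Add(410, 3224) = 3634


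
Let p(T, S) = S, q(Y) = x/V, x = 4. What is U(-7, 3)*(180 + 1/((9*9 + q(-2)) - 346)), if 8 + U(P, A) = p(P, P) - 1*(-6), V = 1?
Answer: -46979/29 ≈ -1620.0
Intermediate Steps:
q(Y) = 4 (q(Y) = 4/1 = 4*1 = 4)
U(P, A) = -2 + P (U(P, A) = -8 + (P - 1*(-6)) = -8 + (P + 6) = -8 + (6 + P) = -2 + P)
U(-7, 3)*(180 + 1/((9*9 + q(-2)) - 346)) = (-2 - 7)*(180 + 1/((9*9 + 4) - 346)) = -9*(180 + 1/((81 + 4) - 346)) = -9*(180 + 1/(85 - 346)) = -9*(180 + 1/(-261)) = -9*(180 - 1/261) = -9*46979/261 = -46979/29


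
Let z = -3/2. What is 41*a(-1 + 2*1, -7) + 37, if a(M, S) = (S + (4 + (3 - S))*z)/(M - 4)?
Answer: 1259/3 ≈ 419.67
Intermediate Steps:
z = -3/2 (z = -3*1/2 = -3/2 ≈ -1.5000)
a(M, S) = (-21/2 + 5*S/2)/(-4 + M) (a(M, S) = (S + (4 + (3 - S))*(-3/2))/(M - 4) = (S + (7 - S)*(-3/2))/(-4 + M) = (S + (-21/2 + 3*S/2))/(-4 + M) = (-21/2 + 5*S/2)/(-4 + M))
41*a(-1 + 2*1, -7) + 37 = 41*((-21 + 5*(-7))/(2*(-4 + (-1 + 2*1)))) + 37 = 41*((-21 - 35)/(2*(-4 + (-1 + 2)))) + 37 = 41*((1/2)*(-56)/(-4 + 1)) + 37 = 41*((1/2)*(-56)/(-3)) + 37 = 41*((1/2)*(-1/3)*(-56)) + 37 = 41*(28/3) + 37 = 1148/3 + 37 = 1259/3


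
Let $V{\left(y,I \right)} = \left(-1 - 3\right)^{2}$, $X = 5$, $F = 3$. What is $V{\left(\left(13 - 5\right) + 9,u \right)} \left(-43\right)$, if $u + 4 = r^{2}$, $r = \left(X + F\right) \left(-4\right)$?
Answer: $-688$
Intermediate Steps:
$r = -32$ ($r = \left(5 + 3\right) \left(-4\right) = 8 \left(-4\right) = -32$)
$u = 1020$ ($u = -4 + \left(-32\right)^{2} = -4 + 1024 = 1020$)
$V{\left(y,I \right)} = 16$ ($V{\left(y,I \right)} = \left(-4\right)^{2} = 16$)
$V{\left(\left(13 - 5\right) + 9,u \right)} \left(-43\right) = 16 \left(-43\right) = -688$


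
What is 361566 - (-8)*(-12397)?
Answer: 262390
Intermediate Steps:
361566 - (-8)*(-12397) = 361566 - 1*99176 = 361566 - 99176 = 262390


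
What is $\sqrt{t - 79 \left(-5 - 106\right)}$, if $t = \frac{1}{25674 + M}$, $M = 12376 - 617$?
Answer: $\frac{\sqrt{12287381426474}}{37433} \approx 93.643$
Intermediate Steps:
$M = 11759$
$t = \frac{1}{37433}$ ($t = \frac{1}{25674 + 11759} = \frac{1}{37433} \approx 2.6714 \cdot 10^{-5}$)
$\sqrt{t - 79 \left(-5 - 106\right)} = \sqrt{\frac{1}{37433} - 79 \left(-5 - 106\right)} = \sqrt{\frac{1}{37433} - -8769} = \sqrt{\frac{1}{37433} + 8769} = \sqrt{\frac{328249978}{37433}} = \frac{\sqrt{12287381426474}}{37433}$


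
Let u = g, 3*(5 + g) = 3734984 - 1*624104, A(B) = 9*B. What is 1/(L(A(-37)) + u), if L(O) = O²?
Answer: 1/1147844 ≈ 8.7120e-7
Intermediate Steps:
g = 1036955 (g = -5 + (3734984 - 1*624104)/3 = -5 + (3734984 - 624104)/3 = -5 + (⅓)*3110880 = -5 + 1036960 = 1036955)
u = 1036955
1/(L(A(-37)) + u) = 1/((9*(-37))² + 1036955) = 1/((-333)² + 1036955) = 1/(110889 + 1036955) = 1/1147844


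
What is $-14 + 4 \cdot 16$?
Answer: $50$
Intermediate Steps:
$-14 + 4 \cdot 16 = -14 + 64 = 50$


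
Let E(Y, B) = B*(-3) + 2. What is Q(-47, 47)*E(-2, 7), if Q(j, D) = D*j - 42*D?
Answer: 79477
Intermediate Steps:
Q(j, D) = -42*D + D*j
E(Y, B) = 2 - 3*B (E(Y, B) = -3*B + 2 = 2 - 3*B)
Q(-47, 47)*E(-2, 7) = (47*(-42 - 47))*(2 - 3*7) = (47*(-89))*(2 - 21) = -4183*(-19) = 79477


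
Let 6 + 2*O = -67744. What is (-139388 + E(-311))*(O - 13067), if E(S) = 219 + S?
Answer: 6547470160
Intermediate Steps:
O = -33875 (O = -3 + (½)*(-67744) = -3 - 33872 = -33875)
(-139388 + E(-311))*(O - 13067) = (-139388 + (219 - 311))*(-33875 - 13067) = (-139388 - 92)*(-46942) = -139480*(-46942) = 6547470160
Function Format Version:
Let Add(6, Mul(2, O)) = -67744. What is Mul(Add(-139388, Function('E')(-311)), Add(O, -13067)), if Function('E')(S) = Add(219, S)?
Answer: 6547470160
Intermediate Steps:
O = -33875 (O = Add(-3, Mul(Rational(1, 2), -67744)) = Add(-3, -33872) = -33875)
Mul(Add(-139388, Function('E')(-311)), Add(O, -13067)) = Mul(Add(-139388, Add(219, -311)), Add(-33875, -13067)) = Mul(Add(-139388, -92), -46942) = Mul(-139480, -46942) = 6547470160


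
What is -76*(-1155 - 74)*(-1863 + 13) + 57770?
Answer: -172739630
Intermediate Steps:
-76*(-1155 - 74)*(-1863 + 13) + 57770 = -(-93404)*(-1850) + 57770 = -76*2273650 + 57770 = -172797400 + 57770 = -172739630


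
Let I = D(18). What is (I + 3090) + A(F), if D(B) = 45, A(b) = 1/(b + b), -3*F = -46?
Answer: 288423/92 ≈ 3135.0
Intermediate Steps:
F = 46/3 (F = -⅓*(-46) = 46/3 ≈ 15.333)
A(b) = 1/(2*b)
I = 45
(I + 3090) + A(F) = (45 + 3090) + 1/(2*(46/3)) = 3135 + (½)*(3/46) = 3135 + 3/92 = 288423/92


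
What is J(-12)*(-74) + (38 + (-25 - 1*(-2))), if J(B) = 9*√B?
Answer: 15 - 1332*I*√3 ≈ 15.0 - 2307.1*I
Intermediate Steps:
J(-12)*(-74) + (38 + (-25 - 1*(-2))) = (9*√(-12))*(-74) + (38 + (-25 - 1*(-2))) = (9*(2*I*√3))*(-74) + (38 + (-25 + 2)) = (18*I*√3)*(-74) + (38 - 23) = -1332*I*√3 + 15 = 15 - 1332*I*√3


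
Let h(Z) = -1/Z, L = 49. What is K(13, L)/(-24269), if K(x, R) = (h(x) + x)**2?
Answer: -4032/585923 ≈ -0.0068815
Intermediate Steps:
K(x, R) = (x - 1/x)**2 (K(x, R) = (-1/x + x)**2 = (x - 1/x)**2)
K(13, L)/(-24269) = ((-1 + 13**2)**2/13**2)/(-24269) = ((-1 + 169)**2/169)*(-1/24269) = ((1/169)*168**2)*(-1/24269) = ((1/169)*28224)*(-1/24269) = (28224/169)*(-1/24269) = -4032/585923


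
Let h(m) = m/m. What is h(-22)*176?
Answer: 176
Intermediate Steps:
h(m) = 1
h(-22)*176 = 1*176 = 176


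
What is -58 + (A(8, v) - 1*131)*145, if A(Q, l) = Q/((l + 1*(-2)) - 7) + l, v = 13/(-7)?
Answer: -2584074/133 ≈ -19429.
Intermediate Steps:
v = -13/7 (v = 13*(-1/7) = -13/7 ≈ -1.8571)
A(Q, l) = l + Q/(-9 + l) (A(Q, l) = Q/((l - 2) - 7) + l = Q/((-2 + l) - 7) + l = Q/(-9 + l) + l = l + Q/(-9 + l))
-58 + (A(8, v) - 1*131)*145 = -58 + ((8 + (-13/7)**2 - 9*(-13/7))/(-9 - 13/7) - 1*131)*145 = -58 + ((8 + 169/49 + 117/7)/(-76/7) - 131)*145 = -58 + (-7/76*1380/49 - 131)*145 = -58 + (-345/133 - 131)*145 = -58 - 17768/133*145 = -58 - 2576360/133 = -2584074/133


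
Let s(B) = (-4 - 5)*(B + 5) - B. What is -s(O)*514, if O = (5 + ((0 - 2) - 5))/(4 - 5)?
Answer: 33410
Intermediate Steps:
O = 2 (O = (5 + (-2 - 5))/(-1) = (5 - 7)*(-1) = -2*(-1) = 2)
s(B) = -45 - 10*B (s(B) = -9*(5 + B) - B = (-45 - 9*B) - B = -45 - 10*B)
-s(O)*514 = -(-45 - 10*2)*514 = -(-45 - 20)*514 = -(-65)*514 = -1*(-33410) = 33410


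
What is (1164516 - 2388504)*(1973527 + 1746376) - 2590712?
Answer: -4553119223876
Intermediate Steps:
(1164516 - 2388504)*(1973527 + 1746376) - 2590712 = -1223988*3719903 - 2590712 = -4553116633164 - 2590712 = -4553119223876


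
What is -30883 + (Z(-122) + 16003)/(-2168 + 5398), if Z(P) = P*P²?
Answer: -20310387/646 ≈ -31440.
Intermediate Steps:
Z(P) = P³
-30883 + (Z(-122) + 16003)/(-2168 + 5398) = -30883 + ((-122)³ + 16003)/(-2168 + 5398) = -30883 + (-1815848 + 16003)/3230 = -30883 - 1799845*1/3230 = -30883 - 359969/646 = -20310387/646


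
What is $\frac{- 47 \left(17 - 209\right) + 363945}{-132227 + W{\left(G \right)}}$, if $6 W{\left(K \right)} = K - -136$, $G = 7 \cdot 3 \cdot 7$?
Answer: $- \frac{2237814}{793079} \approx -2.8217$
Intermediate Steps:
$G = 147$ ($G = 21 \cdot 7 = 147$)
$W{\left(K \right)} = \frac{68}{3} + \frac{K}{6}$ ($W{\left(K \right)} = \frac{K - -136}{6} = \frac{K + 136}{6} = \frac{136 + K}{6} = \frac{68}{3} + \frac{K}{6}$)
$\frac{- 47 \left(17 - 209\right) + 363945}{-132227 + W{\left(G \right)}} = \frac{- 47 \left(17 - 209\right) + 363945}{-132227 + \left(\frac{68}{3} + \frac{1}{6} \cdot 147\right)} = \frac{\left(-47\right) \left(-192\right) + 363945}{-132227 + \left(\frac{68}{3} + \frac{49}{2}\right)} = \frac{9024 + 363945}{-132227 + \frac{283}{6}} = \frac{372969}{- \frac{793079}{6}} = 372969 \left(- \frac{6}{793079}\right) = - \frac{2237814}{793079}$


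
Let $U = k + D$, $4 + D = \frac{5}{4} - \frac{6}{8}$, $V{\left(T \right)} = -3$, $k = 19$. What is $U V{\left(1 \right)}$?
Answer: $- \frac{93}{2} \approx -46.5$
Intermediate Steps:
$D = - \frac{7}{2}$ ($D = -4 + \left(\frac{5}{4} - \frac{6}{8}\right) = -4 + \left(5 \cdot \frac{1}{4} - \frac{3}{4}\right) = -4 + \left(\frac{5}{4} - \frac{3}{4}\right) = -4 + \frac{1}{2} = - \frac{7}{2} \approx -3.5$)
$U = \frac{31}{2}$ ($U = 19 - \frac{7}{2} = \frac{31}{2} \approx 15.5$)
$U V{\left(1 \right)} = \frac{31}{2} \left(-3\right) = - \frac{93}{2}$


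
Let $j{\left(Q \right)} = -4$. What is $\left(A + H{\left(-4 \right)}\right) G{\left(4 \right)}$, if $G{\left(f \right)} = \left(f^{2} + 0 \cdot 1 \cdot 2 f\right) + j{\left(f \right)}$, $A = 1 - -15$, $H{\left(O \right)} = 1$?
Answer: $204$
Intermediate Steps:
$A = 16$ ($A = 1 + 15 = 16$)
$G{\left(f \right)} = -4 + f^{2}$ ($G{\left(f \right)} = \left(f^{2} + 0 \cdot 1 \cdot 2 f\right) - 4 = \left(f^{2} + 0 \cdot 2 f\right) - 4 = \left(f^{2} + 0 f\right) - 4 = \left(f^{2} + 0\right) - 4 = f^{2} - 4 = -4 + f^{2}$)
$\left(A + H{\left(-4 \right)}\right) G{\left(4 \right)} = \left(16 + 1\right) \left(-4 + 4^{2}\right) = 17 \left(-4 + 16\right) = 17 \cdot 12 = 204$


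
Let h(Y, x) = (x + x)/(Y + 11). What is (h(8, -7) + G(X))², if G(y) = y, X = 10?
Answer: 30976/361 ≈ 85.806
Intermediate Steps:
h(Y, x) = 2*x/(11 + Y) (h(Y, x) = (2*x)/(11 + Y) = 2*x/(11 + Y))
(h(8, -7) + G(X))² = (2*(-7)/(11 + 8) + 10)² = (2*(-7)/19 + 10)² = (2*(-7)*(1/19) + 10)² = (-14/19 + 10)² = (176/19)² = 30976/361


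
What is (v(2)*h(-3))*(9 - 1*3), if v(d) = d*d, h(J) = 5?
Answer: 120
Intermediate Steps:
v(d) = d²
(v(2)*h(-3))*(9 - 1*3) = (2²*5)*(9 - 1*3) = (4*5)*(9 - 3) = 20*6 = 120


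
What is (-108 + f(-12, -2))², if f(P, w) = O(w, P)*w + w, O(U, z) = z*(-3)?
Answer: 33124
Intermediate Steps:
O(U, z) = -3*z
f(P, w) = w - 3*P*w (f(P, w) = (-3*P)*w + w = -3*P*w + w = w - 3*P*w)
(-108 + f(-12, -2))² = (-108 - 2*(1 - 3*(-12)))² = (-108 - 2*(1 + 36))² = (-108 - 2*37)² = (-108 - 74)² = (-182)² = 33124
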